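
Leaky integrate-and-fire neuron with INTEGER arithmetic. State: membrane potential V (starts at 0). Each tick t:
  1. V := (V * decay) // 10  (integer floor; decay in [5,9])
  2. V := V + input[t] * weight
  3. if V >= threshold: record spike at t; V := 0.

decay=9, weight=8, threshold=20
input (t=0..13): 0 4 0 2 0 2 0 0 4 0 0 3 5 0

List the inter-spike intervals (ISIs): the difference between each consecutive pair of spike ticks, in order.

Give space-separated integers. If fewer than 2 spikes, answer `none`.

Answer: 4 3 3 1

Derivation:
t=0: input=0 -> V=0
t=1: input=4 -> V=0 FIRE
t=2: input=0 -> V=0
t=3: input=2 -> V=16
t=4: input=0 -> V=14
t=5: input=2 -> V=0 FIRE
t=6: input=0 -> V=0
t=7: input=0 -> V=0
t=8: input=4 -> V=0 FIRE
t=9: input=0 -> V=0
t=10: input=0 -> V=0
t=11: input=3 -> V=0 FIRE
t=12: input=5 -> V=0 FIRE
t=13: input=0 -> V=0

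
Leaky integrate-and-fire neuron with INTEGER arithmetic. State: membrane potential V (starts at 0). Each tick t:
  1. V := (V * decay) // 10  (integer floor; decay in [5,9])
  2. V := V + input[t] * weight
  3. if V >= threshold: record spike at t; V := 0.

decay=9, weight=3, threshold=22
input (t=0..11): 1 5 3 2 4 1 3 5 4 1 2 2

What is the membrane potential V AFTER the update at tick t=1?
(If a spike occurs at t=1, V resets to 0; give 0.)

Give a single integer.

Answer: 17

Derivation:
t=0: input=1 -> V=3
t=1: input=5 -> V=17
t=2: input=3 -> V=0 FIRE
t=3: input=2 -> V=6
t=4: input=4 -> V=17
t=5: input=1 -> V=18
t=6: input=3 -> V=0 FIRE
t=7: input=5 -> V=15
t=8: input=4 -> V=0 FIRE
t=9: input=1 -> V=3
t=10: input=2 -> V=8
t=11: input=2 -> V=13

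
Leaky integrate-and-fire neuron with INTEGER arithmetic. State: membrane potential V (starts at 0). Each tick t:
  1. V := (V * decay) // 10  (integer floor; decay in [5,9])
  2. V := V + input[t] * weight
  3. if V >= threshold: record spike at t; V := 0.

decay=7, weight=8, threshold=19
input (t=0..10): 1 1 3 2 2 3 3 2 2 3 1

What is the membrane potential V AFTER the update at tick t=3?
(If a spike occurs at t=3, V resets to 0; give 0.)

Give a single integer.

t=0: input=1 -> V=8
t=1: input=1 -> V=13
t=2: input=3 -> V=0 FIRE
t=3: input=2 -> V=16
t=4: input=2 -> V=0 FIRE
t=5: input=3 -> V=0 FIRE
t=6: input=3 -> V=0 FIRE
t=7: input=2 -> V=16
t=8: input=2 -> V=0 FIRE
t=9: input=3 -> V=0 FIRE
t=10: input=1 -> V=8

Answer: 16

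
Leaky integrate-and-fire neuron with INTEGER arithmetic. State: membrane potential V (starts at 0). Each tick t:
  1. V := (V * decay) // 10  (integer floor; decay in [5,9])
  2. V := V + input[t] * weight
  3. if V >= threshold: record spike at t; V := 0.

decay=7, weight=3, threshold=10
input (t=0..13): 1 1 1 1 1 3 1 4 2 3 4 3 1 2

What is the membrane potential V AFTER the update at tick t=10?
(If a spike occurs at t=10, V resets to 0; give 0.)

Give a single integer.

Answer: 0

Derivation:
t=0: input=1 -> V=3
t=1: input=1 -> V=5
t=2: input=1 -> V=6
t=3: input=1 -> V=7
t=4: input=1 -> V=7
t=5: input=3 -> V=0 FIRE
t=6: input=1 -> V=3
t=7: input=4 -> V=0 FIRE
t=8: input=2 -> V=6
t=9: input=3 -> V=0 FIRE
t=10: input=4 -> V=0 FIRE
t=11: input=3 -> V=9
t=12: input=1 -> V=9
t=13: input=2 -> V=0 FIRE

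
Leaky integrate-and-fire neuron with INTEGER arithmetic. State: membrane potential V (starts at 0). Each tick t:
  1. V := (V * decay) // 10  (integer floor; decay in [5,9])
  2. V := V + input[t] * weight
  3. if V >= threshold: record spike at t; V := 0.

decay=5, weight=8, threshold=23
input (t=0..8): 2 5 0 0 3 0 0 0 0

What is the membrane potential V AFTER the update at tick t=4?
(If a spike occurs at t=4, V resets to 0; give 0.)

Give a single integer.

Answer: 0

Derivation:
t=0: input=2 -> V=16
t=1: input=5 -> V=0 FIRE
t=2: input=0 -> V=0
t=3: input=0 -> V=0
t=4: input=3 -> V=0 FIRE
t=5: input=0 -> V=0
t=6: input=0 -> V=0
t=7: input=0 -> V=0
t=8: input=0 -> V=0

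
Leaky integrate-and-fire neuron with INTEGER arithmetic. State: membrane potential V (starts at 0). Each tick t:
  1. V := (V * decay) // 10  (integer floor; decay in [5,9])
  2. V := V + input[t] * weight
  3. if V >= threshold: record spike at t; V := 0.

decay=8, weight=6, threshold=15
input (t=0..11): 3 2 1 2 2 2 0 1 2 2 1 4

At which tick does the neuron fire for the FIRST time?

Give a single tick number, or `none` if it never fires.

Answer: 0

Derivation:
t=0: input=3 -> V=0 FIRE
t=1: input=2 -> V=12
t=2: input=1 -> V=0 FIRE
t=3: input=2 -> V=12
t=4: input=2 -> V=0 FIRE
t=5: input=2 -> V=12
t=6: input=0 -> V=9
t=7: input=1 -> V=13
t=8: input=2 -> V=0 FIRE
t=9: input=2 -> V=12
t=10: input=1 -> V=0 FIRE
t=11: input=4 -> V=0 FIRE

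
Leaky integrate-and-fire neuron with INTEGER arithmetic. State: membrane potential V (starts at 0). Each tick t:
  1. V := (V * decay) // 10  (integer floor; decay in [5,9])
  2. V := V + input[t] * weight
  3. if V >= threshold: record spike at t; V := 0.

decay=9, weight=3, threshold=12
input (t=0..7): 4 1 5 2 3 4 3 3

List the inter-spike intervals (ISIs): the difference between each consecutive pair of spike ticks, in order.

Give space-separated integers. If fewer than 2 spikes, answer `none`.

t=0: input=4 -> V=0 FIRE
t=1: input=1 -> V=3
t=2: input=5 -> V=0 FIRE
t=3: input=2 -> V=6
t=4: input=3 -> V=0 FIRE
t=5: input=4 -> V=0 FIRE
t=6: input=3 -> V=9
t=7: input=3 -> V=0 FIRE

Answer: 2 2 1 2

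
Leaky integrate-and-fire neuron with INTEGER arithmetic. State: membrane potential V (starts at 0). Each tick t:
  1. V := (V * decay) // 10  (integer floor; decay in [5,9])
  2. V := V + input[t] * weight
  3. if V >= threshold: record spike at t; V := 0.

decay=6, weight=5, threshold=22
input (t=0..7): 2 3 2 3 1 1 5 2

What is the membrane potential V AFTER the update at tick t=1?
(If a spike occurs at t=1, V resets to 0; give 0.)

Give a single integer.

t=0: input=2 -> V=10
t=1: input=3 -> V=21
t=2: input=2 -> V=0 FIRE
t=3: input=3 -> V=15
t=4: input=1 -> V=14
t=5: input=1 -> V=13
t=6: input=5 -> V=0 FIRE
t=7: input=2 -> V=10

Answer: 21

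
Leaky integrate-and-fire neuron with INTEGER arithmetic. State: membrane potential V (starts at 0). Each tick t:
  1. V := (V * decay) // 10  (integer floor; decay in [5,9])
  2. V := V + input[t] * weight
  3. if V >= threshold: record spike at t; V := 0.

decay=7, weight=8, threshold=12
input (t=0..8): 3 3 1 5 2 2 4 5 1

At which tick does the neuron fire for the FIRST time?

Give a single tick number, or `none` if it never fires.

Answer: 0

Derivation:
t=0: input=3 -> V=0 FIRE
t=1: input=3 -> V=0 FIRE
t=2: input=1 -> V=8
t=3: input=5 -> V=0 FIRE
t=4: input=2 -> V=0 FIRE
t=5: input=2 -> V=0 FIRE
t=6: input=4 -> V=0 FIRE
t=7: input=5 -> V=0 FIRE
t=8: input=1 -> V=8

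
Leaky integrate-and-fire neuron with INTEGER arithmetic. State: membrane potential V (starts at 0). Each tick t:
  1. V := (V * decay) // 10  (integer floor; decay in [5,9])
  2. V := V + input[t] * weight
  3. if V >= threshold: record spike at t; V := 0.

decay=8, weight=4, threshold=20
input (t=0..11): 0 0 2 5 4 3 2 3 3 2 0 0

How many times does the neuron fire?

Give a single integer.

t=0: input=0 -> V=0
t=1: input=0 -> V=0
t=2: input=2 -> V=8
t=3: input=5 -> V=0 FIRE
t=4: input=4 -> V=16
t=5: input=3 -> V=0 FIRE
t=6: input=2 -> V=8
t=7: input=3 -> V=18
t=8: input=3 -> V=0 FIRE
t=9: input=2 -> V=8
t=10: input=0 -> V=6
t=11: input=0 -> V=4

Answer: 3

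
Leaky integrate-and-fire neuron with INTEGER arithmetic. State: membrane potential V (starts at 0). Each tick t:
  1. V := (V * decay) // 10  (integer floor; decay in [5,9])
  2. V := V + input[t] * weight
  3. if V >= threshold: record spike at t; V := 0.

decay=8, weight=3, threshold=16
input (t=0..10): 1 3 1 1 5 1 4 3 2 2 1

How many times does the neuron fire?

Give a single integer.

Answer: 2

Derivation:
t=0: input=1 -> V=3
t=1: input=3 -> V=11
t=2: input=1 -> V=11
t=3: input=1 -> V=11
t=4: input=5 -> V=0 FIRE
t=5: input=1 -> V=3
t=6: input=4 -> V=14
t=7: input=3 -> V=0 FIRE
t=8: input=2 -> V=6
t=9: input=2 -> V=10
t=10: input=1 -> V=11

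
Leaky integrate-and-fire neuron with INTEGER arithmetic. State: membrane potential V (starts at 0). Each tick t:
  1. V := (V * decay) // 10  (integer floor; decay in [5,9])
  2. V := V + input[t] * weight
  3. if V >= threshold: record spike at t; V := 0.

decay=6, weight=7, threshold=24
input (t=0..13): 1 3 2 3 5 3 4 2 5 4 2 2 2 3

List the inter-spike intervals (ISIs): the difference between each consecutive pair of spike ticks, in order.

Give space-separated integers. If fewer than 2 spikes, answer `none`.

Answer: 2 1 2 2 1 3

Derivation:
t=0: input=1 -> V=7
t=1: input=3 -> V=0 FIRE
t=2: input=2 -> V=14
t=3: input=3 -> V=0 FIRE
t=4: input=5 -> V=0 FIRE
t=5: input=3 -> V=21
t=6: input=4 -> V=0 FIRE
t=7: input=2 -> V=14
t=8: input=5 -> V=0 FIRE
t=9: input=4 -> V=0 FIRE
t=10: input=2 -> V=14
t=11: input=2 -> V=22
t=12: input=2 -> V=0 FIRE
t=13: input=3 -> V=21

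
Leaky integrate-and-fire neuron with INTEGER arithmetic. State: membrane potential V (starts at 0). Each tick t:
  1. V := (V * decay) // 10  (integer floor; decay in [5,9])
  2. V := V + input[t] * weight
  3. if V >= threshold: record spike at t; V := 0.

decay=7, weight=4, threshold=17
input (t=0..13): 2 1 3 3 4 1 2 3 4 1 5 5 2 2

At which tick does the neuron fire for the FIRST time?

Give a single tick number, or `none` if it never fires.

Answer: 2

Derivation:
t=0: input=2 -> V=8
t=1: input=1 -> V=9
t=2: input=3 -> V=0 FIRE
t=3: input=3 -> V=12
t=4: input=4 -> V=0 FIRE
t=5: input=1 -> V=4
t=6: input=2 -> V=10
t=7: input=3 -> V=0 FIRE
t=8: input=4 -> V=16
t=9: input=1 -> V=15
t=10: input=5 -> V=0 FIRE
t=11: input=5 -> V=0 FIRE
t=12: input=2 -> V=8
t=13: input=2 -> V=13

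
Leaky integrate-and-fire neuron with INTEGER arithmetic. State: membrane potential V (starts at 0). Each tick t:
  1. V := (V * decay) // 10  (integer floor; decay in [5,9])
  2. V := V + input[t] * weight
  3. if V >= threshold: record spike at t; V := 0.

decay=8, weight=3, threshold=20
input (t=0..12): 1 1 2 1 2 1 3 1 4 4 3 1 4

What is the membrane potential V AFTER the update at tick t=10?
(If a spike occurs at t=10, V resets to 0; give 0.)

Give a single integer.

Answer: 9

Derivation:
t=0: input=1 -> V=3
t=1: input=1 -> V=5
t=2: input=2 -> V=10
t=3: input=1 -> V=11
t=4: input=2 -> V=14
t=5: input=1 -> V=14
t=6: input=3 -> V=0 FIRE
t=7: input=1 -> V=3
t=8: input=4 -> V=14
t=9: input=4 -> V=0 FIRE
t=10: input=3 -> V=9
t=11: input=1 -> V=10
t=12: input=4 -> V=0 FIRE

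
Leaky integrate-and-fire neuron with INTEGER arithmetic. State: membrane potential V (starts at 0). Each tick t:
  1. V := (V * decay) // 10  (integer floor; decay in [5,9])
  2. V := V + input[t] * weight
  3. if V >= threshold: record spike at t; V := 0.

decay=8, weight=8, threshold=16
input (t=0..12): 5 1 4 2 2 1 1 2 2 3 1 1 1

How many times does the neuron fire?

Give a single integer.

t=0: input=5 -> V=0 FIRE
t=1: input=1 -> V=8
t=2: input=4 -> V=0 FIRE
t=3: input=2 -> V=0 FIRE
t=4: input=2 -> V=0 FIRE
t=5: input=1 -> V=8
t=6: input=1 -> V=14
t=7: input=2 -> V=0 FIRE
t=8: input=2 -> V=0 FIRE
t=9: input=3 -> V=0 FIRE
t=10: input=1 -> V=8
t=11: input=1 -> V=14
t=12: input=1 -> V=0 FIRE

Answer: 8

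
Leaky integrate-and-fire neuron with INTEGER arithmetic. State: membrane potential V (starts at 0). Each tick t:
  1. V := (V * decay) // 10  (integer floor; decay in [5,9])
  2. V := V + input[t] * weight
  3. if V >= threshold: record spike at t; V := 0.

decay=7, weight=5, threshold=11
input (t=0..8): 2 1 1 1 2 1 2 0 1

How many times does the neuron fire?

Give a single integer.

t=0: input=2 -> V=10
t=1: input=1 -> V=0 FIRE
t=2: input=1 -> V=5
t=3: input=1 -> V=8
t=4: input=2 -> V=0 FIRE
t=5: input=1 -> V=5
t=6: input=2 -> V=0 FIRE
t=7: input=0 -> V=0
t=8: input=1 -> V=5

Answer: 3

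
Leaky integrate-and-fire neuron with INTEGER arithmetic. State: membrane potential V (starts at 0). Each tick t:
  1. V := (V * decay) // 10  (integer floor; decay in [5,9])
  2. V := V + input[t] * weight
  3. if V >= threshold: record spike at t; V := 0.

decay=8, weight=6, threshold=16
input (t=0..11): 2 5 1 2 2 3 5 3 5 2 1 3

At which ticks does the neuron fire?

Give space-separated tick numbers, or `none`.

t=0: input=2 -> V=12
t=1: input=5 -> V=0 FIRE
t=2: input=1 -> V=6
t=3: input=2 -> V=0 FIRE
t=4: input=2 -> V=12
t=5: input=3 -> V=0 FIRE
t=6: input=5 -> V=0 FIRE
t=7: input=3 -> V=0 FIRE
t=8: input=5 -> V=0 FIRE
t=9: input=2 -> V=12
t=10: input=1 -> V=15
t=11: input=3 -> V=0 FIRE

Answer: 1 3 5 6 7 8 11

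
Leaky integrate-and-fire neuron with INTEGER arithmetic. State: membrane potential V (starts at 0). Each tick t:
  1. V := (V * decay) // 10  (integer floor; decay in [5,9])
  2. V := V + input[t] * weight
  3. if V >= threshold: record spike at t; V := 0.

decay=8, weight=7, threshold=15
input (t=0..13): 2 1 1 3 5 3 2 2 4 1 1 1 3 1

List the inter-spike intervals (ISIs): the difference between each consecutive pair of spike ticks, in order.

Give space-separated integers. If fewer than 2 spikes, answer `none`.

t=0: input=2 -> V=14
t=1: input=1 -> V=0 FIRE
t=2: input=1 -> V=7
t=3: input=3 -> V=0 FIRE
t=4: input=5 -> V=0 FIRE
t=5: input=3 -> V=0 FIRE
t=6: input=2 -> V=14
t=7: input=2 -> V=0 FIRE
t=8: input=4 -> V=0 FIRE
t=9: input=1 -> V=7
t=10: input=1 -> V=12
t=11: input=1 -> V=0 FIRE
t=12: input=3 -> V=0 FIRE
t=13: input=1 -> V=7

Answer: 2 1 1 2 1 3 1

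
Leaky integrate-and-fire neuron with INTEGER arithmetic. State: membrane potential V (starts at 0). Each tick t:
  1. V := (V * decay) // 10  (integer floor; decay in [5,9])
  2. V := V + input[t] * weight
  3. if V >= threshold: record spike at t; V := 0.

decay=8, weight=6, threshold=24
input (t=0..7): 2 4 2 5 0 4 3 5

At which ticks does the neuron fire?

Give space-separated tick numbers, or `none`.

Answer: 1 3 5 7

Derivation:
t=0: input=2 -> V=12
t=1: input=4 -> V=0 FIRE
t=2: input=2 -> V=12
t=3: input=5 -> V=0 FIRE
t=4: input=0 -> V=0
t=5: input=4 -> V=0 FIRE
t=6: input=3 -> V=18
t=7: input=5 -> V=0 FIRE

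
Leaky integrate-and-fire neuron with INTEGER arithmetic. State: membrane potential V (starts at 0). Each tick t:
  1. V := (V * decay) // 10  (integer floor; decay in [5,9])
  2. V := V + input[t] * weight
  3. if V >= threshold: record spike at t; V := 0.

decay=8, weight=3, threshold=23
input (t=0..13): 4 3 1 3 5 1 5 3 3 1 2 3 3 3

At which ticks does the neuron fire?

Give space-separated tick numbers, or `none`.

Answer: 4 8 13

Derivation:
t=0: input=4 -> V=12
t=1: input=3 -> V=18
t=2: input=1 -> V=17
t=3: input=3 -> V=22
t=4: input=5 -> V=0 FIRE
t=5: input=1 -> V=3
t=6: input=5 -> V=17
t=7: input=3 -> V=22
t=8: input=3 -> V=0 FIRE
t=9: input=1 -> V=3
t=10: input=2 -> V=8
t=11: input=3 -> V=15
t=12: input=3 -> V=21
t=13: input=3 -> V=0 FIRE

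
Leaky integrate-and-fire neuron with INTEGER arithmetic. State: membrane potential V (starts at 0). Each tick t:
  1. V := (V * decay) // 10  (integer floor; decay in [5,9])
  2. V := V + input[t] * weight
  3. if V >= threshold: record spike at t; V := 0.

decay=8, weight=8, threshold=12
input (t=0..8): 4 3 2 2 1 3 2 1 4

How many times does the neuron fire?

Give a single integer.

Answer: 7

Derivation:
t=0: input=4 -> V=0 FIRE
t=1: input=3 -> V=0 FIRE
t=2: input=2 -> V=0 FIRE
t=3: input=2 -> V=0 FIRE
t=4: input=1 -> V=8
t=5: input=3 -> V=0 FIRE
t=6: input=2 -> V=0 FIRE
t=7: input=1 -> V=8
t=8: input=4 -> V=0 FIRE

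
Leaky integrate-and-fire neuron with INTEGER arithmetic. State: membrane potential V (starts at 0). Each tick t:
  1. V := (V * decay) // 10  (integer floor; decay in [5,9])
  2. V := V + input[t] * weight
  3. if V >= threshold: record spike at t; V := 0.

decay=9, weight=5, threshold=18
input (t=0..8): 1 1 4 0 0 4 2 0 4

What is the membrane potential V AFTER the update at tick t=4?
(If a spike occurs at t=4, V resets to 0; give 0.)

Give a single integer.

t=0: input=1 -> V=5
t=1: input=1 -> V=9
t=2: input=4 -> V=0 FIRE
t=3: input=0 -> V=0
t=4: input=0 -> V=0
t=5: input=4 -> V=0 FIRE
t=6: input=2 -> V=10
t=7: input=0 -> V=9
t=8: input=4 -> V=0 FIRE

Answer: 0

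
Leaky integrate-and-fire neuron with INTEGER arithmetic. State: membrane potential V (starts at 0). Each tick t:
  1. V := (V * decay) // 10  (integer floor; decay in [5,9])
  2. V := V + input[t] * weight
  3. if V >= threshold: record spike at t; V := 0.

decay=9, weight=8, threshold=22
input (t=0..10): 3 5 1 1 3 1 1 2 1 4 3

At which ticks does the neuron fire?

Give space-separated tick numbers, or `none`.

t=0: input=3 -> V=0 FIRE
t=1: input=5 -> V=0 FIRE
t=2: input=1 -> V=8
t=3: input=1 -> V=15
t=4: input=3 -> V=0 FIRE
t=5: input=1 -> V=8
t=6: input=1 -> V=15
t=7: input=2 -> V=0 FIRE
t=8: input=1 -> V=8
t=9: input=4 -> V=0 FIRE
t=10: input=3 -> V=0 FIRE

Answer: 0 1 4 7 9 10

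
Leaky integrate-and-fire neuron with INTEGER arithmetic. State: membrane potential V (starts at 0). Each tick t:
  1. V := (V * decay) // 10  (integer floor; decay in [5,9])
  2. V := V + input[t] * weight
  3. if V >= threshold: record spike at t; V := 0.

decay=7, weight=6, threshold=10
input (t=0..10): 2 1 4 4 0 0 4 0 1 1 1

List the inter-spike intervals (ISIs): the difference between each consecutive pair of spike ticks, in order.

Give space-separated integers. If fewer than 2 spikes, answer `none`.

t=0: input=2 -> V=0 FIRE
t=1: input=1 -> V=6
t=2: input=4 -> V=0 FIRE
t=3: input=4 -> V=0 FIRE
t=4: input=0 -> V=0
t=5: input=0 -> V=0
t=6: input=4 -> V=0 FIRE
t=7: input=0 -> V=0
t=8: input=1 -> V=6
t=9: input=1 -> V=0 FIRE
t=10: input=1 -> V=6

Answer: 2 1 3 3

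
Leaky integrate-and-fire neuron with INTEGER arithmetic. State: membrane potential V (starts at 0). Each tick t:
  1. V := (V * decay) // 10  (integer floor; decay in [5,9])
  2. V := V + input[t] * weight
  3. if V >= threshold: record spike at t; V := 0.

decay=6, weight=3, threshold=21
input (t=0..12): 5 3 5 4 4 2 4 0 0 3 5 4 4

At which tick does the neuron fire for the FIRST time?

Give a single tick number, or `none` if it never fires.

t=0: input=5 -> V=15
t=1: input=3 -> V=18
t=2: input=5 -> V=0 FIRE
t=3: input=4 -> V=12
t=4: input=4 -> V=19
t=5: input=2 -> V=17
t=6: input=4 -> V=0 FIRE
t=7: input=0 -> V=0
t=8: input=0 -> V=0
t=9: input=3 -> V=9
t=10: input=5 -> V=20
t=11: input=4 -> V=0 FIRE
t=12: input=4 -> V=12

Answer: 2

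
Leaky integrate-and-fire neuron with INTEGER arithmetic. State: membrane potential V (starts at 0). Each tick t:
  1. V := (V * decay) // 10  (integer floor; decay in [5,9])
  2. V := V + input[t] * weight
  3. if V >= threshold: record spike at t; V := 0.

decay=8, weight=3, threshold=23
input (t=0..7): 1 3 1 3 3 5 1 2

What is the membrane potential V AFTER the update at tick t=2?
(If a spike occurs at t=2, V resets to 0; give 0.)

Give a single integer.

Answer: 11

Derivation:
t=0: input=1 -> V=3
t=1: input=3 -> V=11
t=2: input=1 -> V=11
t=3: input=3 -> V=17
t=4: input=3 -> V=22
t=5: input=5 -> V=0 FIRE
t=6: input=1 -> V=3
t=7: input=2 -> V=8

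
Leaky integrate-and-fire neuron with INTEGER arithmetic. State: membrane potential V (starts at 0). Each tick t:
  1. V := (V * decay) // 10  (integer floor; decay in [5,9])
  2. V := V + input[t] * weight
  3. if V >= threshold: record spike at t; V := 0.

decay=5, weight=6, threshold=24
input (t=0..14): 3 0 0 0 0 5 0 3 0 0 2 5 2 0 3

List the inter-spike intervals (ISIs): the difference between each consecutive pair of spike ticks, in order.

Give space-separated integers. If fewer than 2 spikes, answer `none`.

Answer: 6

Derivation:
t=0: input=3 -> V=18
t=1: input=0 -> V=9
t=2: input=0 -> V=4
t=3: input=0 -> V=2
t=4: input=0 -> V=1
t=5: input=5 -> V=0 FIRE
t=6: input=0 -> V=0
t=7: input=3 -> V=18
t=8: input=0 -> V=9
t=9: input=0 -> V=4
t=10: input=2 -> V=14
t=11: input=5 -> V=0 FIRE
t=12: input=2 -> V=12
t=13: input=0 -> V=6
t=14: input=3 -> V=21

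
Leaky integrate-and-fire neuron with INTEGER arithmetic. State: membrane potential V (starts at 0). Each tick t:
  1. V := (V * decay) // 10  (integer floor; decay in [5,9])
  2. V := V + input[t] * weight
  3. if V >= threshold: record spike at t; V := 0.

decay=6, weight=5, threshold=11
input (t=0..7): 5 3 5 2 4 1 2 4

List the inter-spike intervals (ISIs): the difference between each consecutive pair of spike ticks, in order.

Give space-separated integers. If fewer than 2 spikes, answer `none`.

Answer: 1 1 2 2 1

Derivation:
t=0: input=5 -> V=0 FIRE
t=1: input=3 -> V=0 FIRE
t=2: input=5 -> V=0 FIRE
t=3: input=2 -> V=10
t=4: input=4 -> V=0 FIRE
t=5: input=1 -> V=5
t=6: input=2 -> V=0 FIRE
t=7: input=4 -> V=0 FIRE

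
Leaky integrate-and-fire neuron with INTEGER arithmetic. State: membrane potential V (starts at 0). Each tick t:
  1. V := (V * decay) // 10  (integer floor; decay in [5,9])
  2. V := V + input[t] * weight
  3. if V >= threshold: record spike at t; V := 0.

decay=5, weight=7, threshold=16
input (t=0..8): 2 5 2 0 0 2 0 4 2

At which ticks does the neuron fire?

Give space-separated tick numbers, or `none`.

t=0: input=2 -> V=14
t=1: input=5 -> V=0 FIRE
t=2: input=2 -> V=14
t=3: input=0 -> V=7
t=4: input=0 -> V=3
t=5: input=2 -> V=15
t=6: input=0 -> V=7
t=7: input=4 -> V=0 FIRE
t=8: input=2 -> V=14

Answer: 1 7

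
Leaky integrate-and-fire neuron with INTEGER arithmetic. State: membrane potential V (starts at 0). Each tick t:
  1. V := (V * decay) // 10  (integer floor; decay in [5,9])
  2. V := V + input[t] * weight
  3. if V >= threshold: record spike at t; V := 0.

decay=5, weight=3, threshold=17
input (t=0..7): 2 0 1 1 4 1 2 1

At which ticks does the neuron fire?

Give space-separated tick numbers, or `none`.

Answer: none

Derivation:
t=0: input=2 -> V=6
t=1: input=0 -> V=3
t=2: input=1 -> V=4
t=3: input=1 -> V=5
t=4: input=4 -> V=14
t=5: input=1 -> V=10
t=6: input=2 -> V=11
t=7: input=1 -> V=8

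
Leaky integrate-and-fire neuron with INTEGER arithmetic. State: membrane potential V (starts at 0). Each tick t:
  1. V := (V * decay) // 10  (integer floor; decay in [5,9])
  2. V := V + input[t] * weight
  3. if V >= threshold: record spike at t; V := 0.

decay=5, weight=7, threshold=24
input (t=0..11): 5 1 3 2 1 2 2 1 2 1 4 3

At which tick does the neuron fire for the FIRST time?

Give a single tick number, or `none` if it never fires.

t=0: input=5 -> V=0 FIRE
t=1: input=1 -> V=7
t=2: input=3 -> V=0 FIRE
t=3: input=2 -> V=14
t=4: input=1 -> V=14
t=5: input=2 -> V=21
t=6: input=2 -> V=0 FIRE
t=7: input=1 -> V=7
t=8: input=2 -> V=17
t=9: input=1 -> V=15
t=10: input=4 -> V=0 FIRE
t=11: input=3 -> V=21

Answer: 0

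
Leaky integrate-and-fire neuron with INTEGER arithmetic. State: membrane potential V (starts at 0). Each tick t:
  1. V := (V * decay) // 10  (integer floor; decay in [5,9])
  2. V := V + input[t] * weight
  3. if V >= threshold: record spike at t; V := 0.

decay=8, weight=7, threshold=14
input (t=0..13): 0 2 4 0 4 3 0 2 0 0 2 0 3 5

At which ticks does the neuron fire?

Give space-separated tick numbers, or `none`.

t=0: input=0 -> V=0
t=1: input=2 -> V=0 FIRE
t=2: input=4 -> V=0 FIRE
t=3: input=0 -> V=0
t=4: input=4 -> V=0 FIRE
t=5: input=3 -> V=0 FIRE
t=6: input=0 -> V=0
t=7: input=2 -> V=0 FIRE
t=8: input=0 -> V=0
t=9: input=0 -> V=0
t=10: input=2 -> V=0 FIRE
t=11: input=0 -> V=0
t=12: input=3 -> V=0 FIRE
t=13: input=5 -> V=0 FIRE

Answer: 1 2 4 5 7 10 12 13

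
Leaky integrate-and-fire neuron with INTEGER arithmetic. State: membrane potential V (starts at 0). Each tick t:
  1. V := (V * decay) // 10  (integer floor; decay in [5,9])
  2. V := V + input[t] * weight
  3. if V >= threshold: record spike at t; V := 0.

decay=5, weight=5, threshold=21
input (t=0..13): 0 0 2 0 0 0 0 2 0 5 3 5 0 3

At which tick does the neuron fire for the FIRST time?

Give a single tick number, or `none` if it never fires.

t=0: input=0 -> V=0
t=1: input=0 -> V=0
t=2: input=2 -> V=10
t=3: input=0 -> V=5
t=4: input=0 -> V=2
t=5: input=0 -> V=1
t=6: input=0 -> V=0
t=7: input=2 -> V=10
t=8: input=0 -> V=5
t=9: input=5 -> V=0 FIRE
t=10: input=3 -> V=15
t=11: input=5 -> V=0 FIRE
t=12: input=0 -> V=0
t=13: input=3 -> V=15

Answer: 9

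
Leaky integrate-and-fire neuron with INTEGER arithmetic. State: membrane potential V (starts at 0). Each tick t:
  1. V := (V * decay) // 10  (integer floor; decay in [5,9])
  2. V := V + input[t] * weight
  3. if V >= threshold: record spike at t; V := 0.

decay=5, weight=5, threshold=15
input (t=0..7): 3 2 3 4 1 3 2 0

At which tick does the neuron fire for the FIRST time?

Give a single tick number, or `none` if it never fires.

Answer: 0

Derivation:
t=0: input=3 -> V=0 FIRE
t=1: input=2 -> V=10
t=2: input=3 -> V=0 FIRE
t=3: input=4 -> V=0 FIRE
t=4: input=1 -> V=5
t=5: input=3 -> V=0 FIRE
t=6: input=2 -> V=10
t=7: input=0 -> V=5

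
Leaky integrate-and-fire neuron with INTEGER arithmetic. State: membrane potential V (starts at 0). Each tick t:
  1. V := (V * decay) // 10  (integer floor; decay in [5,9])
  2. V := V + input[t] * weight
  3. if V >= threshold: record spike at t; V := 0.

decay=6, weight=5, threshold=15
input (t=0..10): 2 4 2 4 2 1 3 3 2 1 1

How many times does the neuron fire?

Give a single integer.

Answer: 4

Derivation:
t=0: input=2 -> V=10
t=1: input=4 -> V=0 FIRE
t=2: input=2 -> V=10
t=3: input=4 -> V=0 FIRE
t=4: input=2 -> V=10
t=5: input=1 -> V=11
t=6: input=3 -> V=0 FIRE
t=7: input=3 -> V=0 FIRE
t=8: input=2 -> V=10
t=9: input=1 -> V=11
t=10: input=1 -> V=11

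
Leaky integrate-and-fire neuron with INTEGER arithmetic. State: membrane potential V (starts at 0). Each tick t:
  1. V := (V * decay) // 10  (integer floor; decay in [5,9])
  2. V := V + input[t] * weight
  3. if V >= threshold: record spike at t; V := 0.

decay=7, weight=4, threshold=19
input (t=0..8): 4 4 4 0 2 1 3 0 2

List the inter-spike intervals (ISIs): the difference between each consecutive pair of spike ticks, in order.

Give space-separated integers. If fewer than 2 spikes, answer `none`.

t=0: input=4 -> V=16
t=1: input=4 -> V=0 FIRE
t=2: input=4 -> V=16
t=3: input=0 -> V=11
t=4: input=2 -> V=15
t=5: input=1 -> V=14
t=6: input=3 -> V=0 FIRE
t=7: input=0 -> V=0
t=8: input=2 -> V=8

Answer: 5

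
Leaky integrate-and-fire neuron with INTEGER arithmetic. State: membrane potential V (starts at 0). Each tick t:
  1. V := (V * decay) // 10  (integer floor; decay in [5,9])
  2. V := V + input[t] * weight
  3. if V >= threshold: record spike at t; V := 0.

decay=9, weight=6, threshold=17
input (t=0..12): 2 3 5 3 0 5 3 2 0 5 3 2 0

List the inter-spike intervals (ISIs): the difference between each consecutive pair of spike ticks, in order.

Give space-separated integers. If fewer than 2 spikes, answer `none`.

t=0: input=2 -> V=12
t=1: input=3 -> V=0 FIRE
t=2: input=5 -> V=0 FIRE
t=3: input=3 -> V=0 FIRE
t=4: input=0 -> V=0
t=5: input=5 -> V=0 FIRE
t=6: input=3 -> V=0 FIRE
t=7: input=2 -> V=12
t=8: input=0 -> V=10
t=9: input=5 -> V=0 FIRE
t=10: input=3 -> V=0 FIRE
t=11: input=2 -> V=12
t=12: input=0 -> V=10

Answer: 1 1 2 1 3 1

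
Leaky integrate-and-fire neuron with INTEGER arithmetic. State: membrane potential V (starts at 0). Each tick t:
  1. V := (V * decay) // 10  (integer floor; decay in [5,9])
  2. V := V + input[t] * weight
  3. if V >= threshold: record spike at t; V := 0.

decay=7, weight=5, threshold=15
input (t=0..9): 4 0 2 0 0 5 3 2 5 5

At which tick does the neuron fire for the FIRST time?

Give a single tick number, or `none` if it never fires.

t=0: input=4 -> V=0 FIRE
t=1: input=0 -> V=0
t=2: input=2 -> V=10
t=3: input=0 -> V=7
t=4: input=0 -> V=4
t=5: input=5 -> V=0 FIRE
t=6: input=3 -> V=0 FIRE
t=7: input=2 -> V=10
t=8: input=5 -> V=0 FIRE
t=9: input=5 -> V=0 FIRE

Answer: 0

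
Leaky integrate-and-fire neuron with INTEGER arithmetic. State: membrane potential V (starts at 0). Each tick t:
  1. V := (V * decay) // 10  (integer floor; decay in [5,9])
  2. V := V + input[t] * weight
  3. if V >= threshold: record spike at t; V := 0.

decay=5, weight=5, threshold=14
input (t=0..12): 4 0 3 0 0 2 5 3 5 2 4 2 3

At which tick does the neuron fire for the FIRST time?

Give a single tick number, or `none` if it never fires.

t=0: input=4 -> V=0 FIRE
t=1: input=0 -> V=0
t=2: input=3 -> V=0 FIRE
t=3: input=0 -> V=0
t=4: input=0 -> V=0
t=5: input=2 -> V=10
t=6: input=5 -> V=0 FIRE
t=7: input=3 -> V=0 FIRE
t=8: input=5 -> V=0 FIRE
t=9: input=2 -> V=10
t=10: input=4 -> V=0 FIRE
t=11: input=2 -> V=10
t=12: input=3 -> V=0 FIRE

Answer: 0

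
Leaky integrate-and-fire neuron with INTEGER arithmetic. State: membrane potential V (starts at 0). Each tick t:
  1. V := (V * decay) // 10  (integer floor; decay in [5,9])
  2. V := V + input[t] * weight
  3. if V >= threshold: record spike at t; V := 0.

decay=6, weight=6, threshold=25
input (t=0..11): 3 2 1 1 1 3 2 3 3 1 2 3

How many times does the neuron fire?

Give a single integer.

Answer: 3

Derivation:
t=0: input=3 -> V=18
t=1: input=2 -> V=22
t=2: input=1 -> V=19
t=3: input=1 -> V=17
t=4: input=1 -> V=16
t=5: input=3 -> V=0 FIRE
t=6: input=2 -> V=12
t=7: input=3 -> V=0 FIRE
t=8: input=3 -> V=18
t=9: input=1 -> V=16
t=10: input=2 -> V=21
t=11: input=3 -> V=0 FIRE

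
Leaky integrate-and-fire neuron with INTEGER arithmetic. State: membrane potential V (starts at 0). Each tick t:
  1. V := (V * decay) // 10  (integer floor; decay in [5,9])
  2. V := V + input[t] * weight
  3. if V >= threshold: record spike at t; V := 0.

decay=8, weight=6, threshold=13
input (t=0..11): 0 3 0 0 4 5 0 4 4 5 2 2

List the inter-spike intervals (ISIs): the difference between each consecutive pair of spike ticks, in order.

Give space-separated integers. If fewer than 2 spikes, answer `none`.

t=0: input=0 -> V=0
t=1: input=3 -> V=0 FIRE
t=2: input=0 -> V=0
t=3: input=0 -> V=0
t=4: input=4 -> V=0 FIRE
t=5: input=5 -> V=0 FIRE
t=6: input=0 -> V=0
t=7: input=4 -> V=0 FIRE
t=8: input=4 -> V=0 FIRE
t=9: input=5 -> V=0 FIRE
t=10: input=2 -> V=12
t=11: input=2 -> V=0 FIRE

Answer: 3 1 2 1 1 2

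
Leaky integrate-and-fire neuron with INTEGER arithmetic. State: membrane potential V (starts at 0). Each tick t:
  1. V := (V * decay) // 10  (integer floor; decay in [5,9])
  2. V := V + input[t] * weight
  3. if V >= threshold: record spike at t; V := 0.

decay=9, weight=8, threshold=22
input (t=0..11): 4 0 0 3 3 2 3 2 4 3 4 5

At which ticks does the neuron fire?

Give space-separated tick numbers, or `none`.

t=0: input=4 -> V=0 FIRE
t=1: input=0 -> V=0
t=2: input=0 -> V=0
t=3: input=3 -> V=0 FIRE
t=4: input=3 -> V=0 FIRE
t=5: input=2 -> V=16
t=6: input=3 -> V=0 FIRE
t=7: input=2 -> V=16
t=8: input=4 -> V=0 FIRE
t=9: input=3 -> V=0 FIRE
t=10: input=4 -> V=0 FIRE
t=11: input=5 -> V=0 FIRE

Answer: 0 3 4 6 8 9 10 11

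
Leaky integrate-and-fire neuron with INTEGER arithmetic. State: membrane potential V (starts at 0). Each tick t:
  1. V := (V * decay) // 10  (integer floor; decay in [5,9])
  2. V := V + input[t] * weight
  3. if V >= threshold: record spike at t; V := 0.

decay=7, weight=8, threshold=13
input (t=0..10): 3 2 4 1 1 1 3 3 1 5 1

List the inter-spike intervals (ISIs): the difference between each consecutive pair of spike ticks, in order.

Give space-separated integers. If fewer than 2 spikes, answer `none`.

Answer: 1 1 2 2 1 2

Derivation:
t=0: input=3 -> V=0 FIRE
t=1: input=2 -> V=0 FIRE
t=2: input=4 -> V=0 FIRE
t=3: input=1 -> V=8
t=4: input=1 -> V=0 FIRE
t=5: input=1 -> V=8
t=6: input=3 -> V=0 FIRE
t=7: input=3 -> V=0 FIRE
t=8: input=1 -> V=8
t=9: input=5 -> V=0 FIRE
t=10: input=1 -> V=8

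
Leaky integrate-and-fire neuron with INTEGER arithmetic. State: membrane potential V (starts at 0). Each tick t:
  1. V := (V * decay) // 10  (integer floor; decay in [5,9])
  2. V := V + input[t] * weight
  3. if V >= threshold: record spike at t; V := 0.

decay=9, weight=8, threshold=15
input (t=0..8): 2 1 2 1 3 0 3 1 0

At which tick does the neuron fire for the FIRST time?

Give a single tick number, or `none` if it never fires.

Answer: 0

Derivation:
t=0: input=2 -> V=0 FIRE
t=1: input=1 -> V=8
t=2: input=2 -> V=0 FIRE
t=3: input=1 -> V=8
t=4: input=3 -> V=0 FIRE
t=5: input=0 -> V=0
t=6: input=3 -> V=0 FIRE
t=7: input=1 -> V=8
t=8: input=0 -> V=7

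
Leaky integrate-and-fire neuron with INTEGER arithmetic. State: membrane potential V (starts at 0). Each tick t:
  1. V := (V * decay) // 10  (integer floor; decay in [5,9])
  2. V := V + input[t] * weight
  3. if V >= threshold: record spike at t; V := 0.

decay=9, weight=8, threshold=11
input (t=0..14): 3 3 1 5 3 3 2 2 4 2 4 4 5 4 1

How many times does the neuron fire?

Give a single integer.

t=0: input=3 -> V=0 FIRE
t=1: input=3 -> V=0 FIRE
t=2: input=1 -> V=8
t=3: input=5 -> V=0 FIRE
t=4: input=3 -> V=0 FIRE
t=5: input=3 -> V=0 FIRE
t=6: input=2 -> V=0 FIRE
t=7: input=2 -> V=0 FIRE
t=8: input=4 -> V=0 FIRE
t=9: input=2 -> V=0 FIRE
t=10: input=4 -> V=0 FIRE
t=11: input=4 -> V=0 FIRE
t=12: input=5 -> V=0 FIRE
t=13: input=4 -> V=0 FIRE
t=14: input=1 -> V=8

Answer: 13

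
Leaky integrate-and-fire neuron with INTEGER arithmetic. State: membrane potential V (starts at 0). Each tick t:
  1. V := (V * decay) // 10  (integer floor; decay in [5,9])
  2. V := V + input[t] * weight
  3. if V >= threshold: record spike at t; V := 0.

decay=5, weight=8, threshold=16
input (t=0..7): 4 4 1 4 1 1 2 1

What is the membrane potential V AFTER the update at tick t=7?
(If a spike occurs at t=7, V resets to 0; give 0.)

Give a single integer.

Answer: 8

Derivation:
t=0: input=4 -> V=0 FIRE
t=1: input=4 -> V=0 FIRE
t=2: input=1 -> V=8
t=3: input=4 -> V=0 FIRE
t=4: input=1 -> V=8
t=5: input=1 -> V=12
t=6: input=2 -> V=0 FIRE
t=7: input=1 -> V=8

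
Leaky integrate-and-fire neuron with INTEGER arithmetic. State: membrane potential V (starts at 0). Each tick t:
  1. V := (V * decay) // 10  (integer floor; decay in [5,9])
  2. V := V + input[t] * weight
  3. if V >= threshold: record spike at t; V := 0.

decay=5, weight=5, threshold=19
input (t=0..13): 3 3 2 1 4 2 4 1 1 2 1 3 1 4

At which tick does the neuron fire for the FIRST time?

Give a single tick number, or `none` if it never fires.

Answer: 1

Derivation:
t=0: input=3 -> V=15
t=1: input=3 -> V=0 FIRE
t=2: input=2 -> V=10
t=3: input=1 -> V=10
t=4: input=4 -> V=0 FIRE
t=5: input=2 -> V=10
t=6: input=4 -> V=0 FIRE
t=7: input=1 -> V=5
t=8: input=1 -> V=7
t=9: input=2 -> V=13
t=10: input=1 -> V=11
t=11: input=3 -> V=0 FIRE
t=12: input=1 -> V=5
t=13: input=4 -> V=0 FIRE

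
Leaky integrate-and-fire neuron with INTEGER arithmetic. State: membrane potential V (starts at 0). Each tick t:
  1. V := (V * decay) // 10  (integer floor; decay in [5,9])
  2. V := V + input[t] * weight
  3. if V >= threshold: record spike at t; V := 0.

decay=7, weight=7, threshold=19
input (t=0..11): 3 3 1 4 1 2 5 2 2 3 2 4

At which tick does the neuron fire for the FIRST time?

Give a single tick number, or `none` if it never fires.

t=0: input=3 -> V=0 FIRE
t=1: input=3 -> V=0 FIRE
t=2: input=1 -> V=7
t=3: input=4 -> V=0 FIRE
t=4: input=1 -> V=7
t=5: input=2 -> V=18
t=6: input=5 -> V=0 FIRE
t=7: input=2 -> V=14
t=8: input=2 -> V=0 FIRE
t=9: input=3 -> V=0 FIRE
t=10: input=2 -> V=14
t=11: input=4 -> V=0 FIRE

Answer: 0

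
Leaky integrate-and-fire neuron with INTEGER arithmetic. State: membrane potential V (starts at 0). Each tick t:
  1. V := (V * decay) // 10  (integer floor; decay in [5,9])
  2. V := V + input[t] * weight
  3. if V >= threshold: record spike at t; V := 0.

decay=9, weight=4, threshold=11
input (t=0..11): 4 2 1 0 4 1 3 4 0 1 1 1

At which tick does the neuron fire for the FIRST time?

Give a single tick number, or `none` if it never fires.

Answer: 0

Derivation:
t=0: input=4 -> V=0 FIRE
t=1: input=2 -> V=8
t=2: input=1 -> V=0 FIRE
t=3: input=0 -> V=0
t=4: input=4 -> V=0 FIRE
t=5: input=1 -> V=4
t=6: input=3 -> V=0 FIRE
t=7: input=4 -> V=0 FIRE
t=8: input=0 -> V=0
t=9: input=1 -> V=4
t=10: input=1 -> V=7
t=11: input=1 -> V=10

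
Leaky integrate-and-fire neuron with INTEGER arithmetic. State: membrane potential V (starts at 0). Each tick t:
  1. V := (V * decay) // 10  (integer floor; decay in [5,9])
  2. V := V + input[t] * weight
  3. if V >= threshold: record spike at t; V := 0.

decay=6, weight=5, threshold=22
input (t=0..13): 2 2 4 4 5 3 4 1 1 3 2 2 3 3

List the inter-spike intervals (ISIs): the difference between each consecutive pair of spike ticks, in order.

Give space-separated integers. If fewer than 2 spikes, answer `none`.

Answer: 2 2 5 2

Derivation:
t=0: input=2 -> V=10
t=1: input=2 -> V=16
t=2: input=4 -> V=0 FIRE
t=3: input=4 -> V=20
t=4: input=5 -> V=0 FIRE
t=5: input=3 -> V=15
t=6: input=4 -> V=0 FIRE
t=7: input=1 -> V=5
t=8: input=1 -> V=8
t=9: input=3 -> V=19
t=10: input=2 -> V=21
t=11: input=2 -> V=0 FIRE
t=12: input=3 -> V=15
t=13: input=3 -> V=0 FIRE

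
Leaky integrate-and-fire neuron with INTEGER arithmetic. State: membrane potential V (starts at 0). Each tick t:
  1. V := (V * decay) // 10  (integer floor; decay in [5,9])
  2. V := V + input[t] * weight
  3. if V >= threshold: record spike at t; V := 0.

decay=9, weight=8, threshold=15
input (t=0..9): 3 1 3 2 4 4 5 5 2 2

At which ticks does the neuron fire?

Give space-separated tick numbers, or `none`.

Answer: 0 2 3 4 5 6 7 8 9

Derivation:
t=0: input=3 -> V=0 FIRE
t=1: input=1 -> V=8
t=2: input=3 -> V=0 FIRE
t=3: input=2 -> V=0 FIRE
t=4: input=4 -> V=0 FIRE
t=5: input=4 -> V=0 FIRE
t=6: input=5 -> V=0 FIRE
t=7: input=5 -> V=0 FIRE
t=8: input=2 -> V=0 FIRE
t=9: input=2 -> V=0 FIRE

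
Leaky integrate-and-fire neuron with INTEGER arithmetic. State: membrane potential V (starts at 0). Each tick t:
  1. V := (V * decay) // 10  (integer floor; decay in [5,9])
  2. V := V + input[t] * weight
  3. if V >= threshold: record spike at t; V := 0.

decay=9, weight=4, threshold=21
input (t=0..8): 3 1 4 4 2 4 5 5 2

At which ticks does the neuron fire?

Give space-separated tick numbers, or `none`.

Answer: 2 4 6 8

Derivation:
t=0: input=3 -> V=12
t=1: input=1 -> V=14
t=2: input=4 -> V=0 FIRE
t=3: input=4 -> V=16
t=4: input=2 -> V=0 FIRE
t=5: input=4 -> V=16
t=6: input=5 -> V=0 FIRE
t=7: input=5 -> V=20
t=8: input=2 -> V=0 FIRE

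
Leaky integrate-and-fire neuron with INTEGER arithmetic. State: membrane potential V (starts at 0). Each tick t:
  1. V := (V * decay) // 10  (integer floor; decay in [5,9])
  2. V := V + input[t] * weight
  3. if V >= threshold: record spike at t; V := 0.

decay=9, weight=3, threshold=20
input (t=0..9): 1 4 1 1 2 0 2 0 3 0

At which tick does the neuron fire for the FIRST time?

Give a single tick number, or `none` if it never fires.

t=0: input=1 -> V=3
t=1: input=4 -> V=14
t=2: input=1 -> V=15
t=3: input=1 -> V=16
t=4: input=2 -> V=0 FIRE
t=5: input=0 -> V=0
t=6: input=2 -> V=6
t=7: input=0 -> V=5
t=8: input=3 -> V=13
t=9: input=0 -> V=11

Answer: 4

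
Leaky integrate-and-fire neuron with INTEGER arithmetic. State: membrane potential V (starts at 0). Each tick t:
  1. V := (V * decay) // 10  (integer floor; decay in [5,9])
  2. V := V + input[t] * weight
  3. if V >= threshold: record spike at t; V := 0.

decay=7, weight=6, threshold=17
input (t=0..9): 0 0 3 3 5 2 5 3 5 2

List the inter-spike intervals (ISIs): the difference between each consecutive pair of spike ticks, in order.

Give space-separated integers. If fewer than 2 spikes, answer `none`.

Answer: 1 1 2 1 1

Derivation:
t=0: input=0 -> V=0
t=1: input=0 -> V=0
t=2: input=3 -> V=0 FIRE
t=3: input=3 -> V=0 FIRE
t=4: input=5 -> V=0 FIRE
t=5: input=2 -> V=12
t=6: input=5 -> V=0 FIRE
t=7: input=3 -> V=0 FIRE
t=8: input=5 -> V=0 FIRE
t=9: input=2 -> V=12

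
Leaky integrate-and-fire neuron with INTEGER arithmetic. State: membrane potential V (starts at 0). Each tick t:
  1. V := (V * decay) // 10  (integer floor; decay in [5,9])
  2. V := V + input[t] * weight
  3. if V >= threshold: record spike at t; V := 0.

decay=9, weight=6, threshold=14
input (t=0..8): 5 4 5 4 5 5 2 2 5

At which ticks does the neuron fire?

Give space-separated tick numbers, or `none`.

t=0: input=5 -> V=0 FIRE
t=1: input=4 -> V=0 FIRE
t=2: input=5 -> V=0 FIRE
t=3: input=4 -> V=0 FIRE
t=4: input=5 -> V=0 FIRE
t=5: input=5 -> V=0 FIRE
t=6: input=2 -> V=12
t=7: input=2 -> V=0 FIRE
t=8: input=5 -> V=0 FIRE

Answer: 0 1 2 3 4 5 7 8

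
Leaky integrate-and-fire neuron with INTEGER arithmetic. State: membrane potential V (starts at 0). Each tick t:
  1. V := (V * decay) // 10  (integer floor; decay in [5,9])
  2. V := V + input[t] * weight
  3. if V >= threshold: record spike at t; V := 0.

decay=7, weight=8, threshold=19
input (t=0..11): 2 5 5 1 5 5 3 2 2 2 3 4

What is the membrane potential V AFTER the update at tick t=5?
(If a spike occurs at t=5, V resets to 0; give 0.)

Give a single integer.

t=0: input=2 -> V=16
t=1: input=5 -> V=0 FIRE
t=2: input=5 -> V=0 FIRE
t=3: input=1 -> V=8
t=4: input=5 -> V=0 FIRE
t=5: input=5 -> V=0 FIRE
t=6: input=3 -> V=0 FIRE
t=7: input=2 -> V=16
t=8: input=2 -> V=0 FIRE
t=9: input=2 -> V=16
t=10: input=3 -> V=0 FIRE
t=11: input=4 -> V=0 FIRE

Answer: 0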